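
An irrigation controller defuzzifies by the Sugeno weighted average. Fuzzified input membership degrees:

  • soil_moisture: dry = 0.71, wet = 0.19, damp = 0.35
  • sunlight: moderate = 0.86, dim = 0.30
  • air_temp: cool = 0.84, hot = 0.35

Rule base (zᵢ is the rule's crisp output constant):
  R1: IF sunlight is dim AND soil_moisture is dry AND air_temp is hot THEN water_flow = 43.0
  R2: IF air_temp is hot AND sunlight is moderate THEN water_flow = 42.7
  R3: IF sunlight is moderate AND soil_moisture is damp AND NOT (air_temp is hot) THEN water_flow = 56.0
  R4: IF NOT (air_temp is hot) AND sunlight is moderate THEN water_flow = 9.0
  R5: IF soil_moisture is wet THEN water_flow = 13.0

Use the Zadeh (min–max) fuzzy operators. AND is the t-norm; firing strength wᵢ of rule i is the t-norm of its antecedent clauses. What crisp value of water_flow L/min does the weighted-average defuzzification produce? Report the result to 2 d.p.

R1 (z=43.0): dim=0.30, dry=0.71, hot=0.35; AND[min(a, b)] → w = 0.30
R2 (z=42.7): hot=0.35, moderate=0.86; AND[min(a, b)] → w = 0.35
R3 (z=56.0): moderate=0.86, damp=0.35, ¬hot=1−0.35=0.65; AND[min(a, b)] → w = 0.35
R4 (z=9.0): ¬hot=1−0.35=0.65, moderate=0.86; AND[min(a, b)] → w = 0.65
R5 (z=13.0): wet=0.19 → w = 0.19
Weighted average = (0.30·43.0 + 0.35·42.7 + 0.35·56.0 + 0.65·9.0 + 0.19·13.0) / (0.30 + 0.35 + 0.35 + 0.65 + 0.19)
  = 55.7650 / 1.8400 = 30.31

30.31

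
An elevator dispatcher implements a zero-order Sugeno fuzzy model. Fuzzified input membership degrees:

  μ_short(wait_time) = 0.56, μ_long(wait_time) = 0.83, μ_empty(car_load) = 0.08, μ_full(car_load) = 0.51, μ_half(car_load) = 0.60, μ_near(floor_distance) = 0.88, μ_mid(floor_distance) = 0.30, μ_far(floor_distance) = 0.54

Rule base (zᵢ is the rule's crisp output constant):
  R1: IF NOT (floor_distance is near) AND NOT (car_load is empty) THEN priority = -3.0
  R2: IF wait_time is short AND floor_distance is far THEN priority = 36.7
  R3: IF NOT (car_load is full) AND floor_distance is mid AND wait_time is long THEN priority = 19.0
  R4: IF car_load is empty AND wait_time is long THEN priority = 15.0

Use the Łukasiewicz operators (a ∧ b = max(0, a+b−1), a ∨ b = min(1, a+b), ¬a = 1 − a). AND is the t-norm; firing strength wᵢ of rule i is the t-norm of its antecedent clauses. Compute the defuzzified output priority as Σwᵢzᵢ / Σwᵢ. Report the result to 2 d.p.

R1 (z=-3.0): ¬near=1−0.88=0.12, ¬empty=1−0.08=0.92; AND[max(0, a+b−1)] → w = 0.04
R2 (z=36.7): short=0.56, far=0.54; AND[max(0, a+b−1)] → w = 0.10
R3 (z=19.0): ¬full=1−0.51=0.49, mid=0.30, long=0.83; AND[max(0, a+b−1)] → w = 0.00
R4 (z=15.0): empty=0.08, long=0.83; AND[max(0, a+b−1)] → w = 0.00
Weighted average = (0.04·-3.0 + 0.10·36.7 + 0.00·19.0 + 0.00·15.0) / (0.04 + 0.10 + 0.00 + 0.00)
  = 3.5500 / 0.1400 = 25.36

25.36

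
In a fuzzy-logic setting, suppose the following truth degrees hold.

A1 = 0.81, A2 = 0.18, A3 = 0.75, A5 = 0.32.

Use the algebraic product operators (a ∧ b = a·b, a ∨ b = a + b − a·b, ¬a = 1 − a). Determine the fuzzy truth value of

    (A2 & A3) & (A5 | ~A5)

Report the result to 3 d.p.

0.106

A2 & A3 = a·b on (0.1800, 0.7500) = 0.1350
~A5 = 1 − 0.3200 = 0.6800
A5 | ~A5 = a + b − a·b on (0.3200, 0.6800) = 0.7824
(A2 & A3) & (A5 | ~A5) = a·b on (0.1350, 0.7824) = 0.1056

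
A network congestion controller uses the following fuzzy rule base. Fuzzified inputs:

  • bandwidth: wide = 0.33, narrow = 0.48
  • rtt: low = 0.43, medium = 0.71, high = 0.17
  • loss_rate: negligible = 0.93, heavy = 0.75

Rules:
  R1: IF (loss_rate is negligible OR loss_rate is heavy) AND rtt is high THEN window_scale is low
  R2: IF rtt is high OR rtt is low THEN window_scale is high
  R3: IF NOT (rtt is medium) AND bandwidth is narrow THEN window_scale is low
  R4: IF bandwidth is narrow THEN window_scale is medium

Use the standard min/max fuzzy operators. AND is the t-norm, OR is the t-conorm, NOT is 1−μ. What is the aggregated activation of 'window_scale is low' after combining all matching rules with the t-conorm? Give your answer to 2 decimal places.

0.29

R1: (negligible=0.93 OR heavy=0.75) = 0.93; AND[min(a, b)] with high=0.17 → w = 0.17
R2: high=0.17, low=0.43; OR[max(a, b)] → w = 0.43
R3: ¬medium=1−0.71=0.29, narrow=0.48; AND[min(a, b)] → w = 0.29
R4: narrow=0.48 → w = 0.48
Rules with consequent 'low': {R1, R3} → strengths 0.17, 0.29
Aggregate via t-conorm [max(a, b)]: 0.29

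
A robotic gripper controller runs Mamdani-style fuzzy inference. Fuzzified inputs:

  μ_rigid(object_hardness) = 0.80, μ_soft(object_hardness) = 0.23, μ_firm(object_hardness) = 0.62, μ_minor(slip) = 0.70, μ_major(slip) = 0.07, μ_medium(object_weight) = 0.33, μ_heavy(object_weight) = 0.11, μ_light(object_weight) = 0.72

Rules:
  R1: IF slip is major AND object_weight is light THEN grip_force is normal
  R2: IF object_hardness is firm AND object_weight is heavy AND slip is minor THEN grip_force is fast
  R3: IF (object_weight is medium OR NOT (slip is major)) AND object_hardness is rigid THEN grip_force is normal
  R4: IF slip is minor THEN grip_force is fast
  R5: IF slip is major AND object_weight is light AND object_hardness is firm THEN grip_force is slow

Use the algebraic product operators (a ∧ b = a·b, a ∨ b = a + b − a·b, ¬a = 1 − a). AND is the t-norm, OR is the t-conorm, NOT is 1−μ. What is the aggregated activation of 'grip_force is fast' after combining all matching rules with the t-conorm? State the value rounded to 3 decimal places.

R1: major=0.07, light=0.72; AND[a·b] → w = 0.0504
R2: firm=0.62, heavy=0.11, minor=0.70; AND[a·b] → w = 0.0477
R3: (medium=0.33 OR ¬major=1−0.07=0.93) = 0.9531; AND[a·b] with rigid=0.80 → w = 0.7625
R4: minor=0.70 → w = 0.7000
R5: major=0.07, light=0.72, firm=0.62; AND[a·b] → w = 0.0312
Rules with consequent 'fast': {R2, R4} → strengths 0.0477, 0.7000
Aggregate via t-conorm [a + b − a·b]: 0.7143

0.714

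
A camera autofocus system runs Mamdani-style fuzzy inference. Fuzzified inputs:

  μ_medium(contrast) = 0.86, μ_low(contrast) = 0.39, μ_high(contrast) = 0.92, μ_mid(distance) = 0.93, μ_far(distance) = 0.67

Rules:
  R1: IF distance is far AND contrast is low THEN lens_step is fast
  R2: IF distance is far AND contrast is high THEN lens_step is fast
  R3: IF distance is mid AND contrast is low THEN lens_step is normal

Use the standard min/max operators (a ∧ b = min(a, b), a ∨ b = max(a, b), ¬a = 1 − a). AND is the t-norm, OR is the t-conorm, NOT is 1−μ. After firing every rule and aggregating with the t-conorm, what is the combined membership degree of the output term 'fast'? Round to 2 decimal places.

R1: far=0.67, low=0.39; AND[min(a, b)] → w = 0.39
R2: far=0.67, high=0.92; AND[min(a, b)] → w = 0.67
R3: mid=0.93, low=0.39; AND[min(a, b)] → w = 0.39
Rules with consequent 'fast': {R1, R2} → strengths 0.39, 0.67
Aggregate via t-conorm [max(a, b)]: 0.67

0.67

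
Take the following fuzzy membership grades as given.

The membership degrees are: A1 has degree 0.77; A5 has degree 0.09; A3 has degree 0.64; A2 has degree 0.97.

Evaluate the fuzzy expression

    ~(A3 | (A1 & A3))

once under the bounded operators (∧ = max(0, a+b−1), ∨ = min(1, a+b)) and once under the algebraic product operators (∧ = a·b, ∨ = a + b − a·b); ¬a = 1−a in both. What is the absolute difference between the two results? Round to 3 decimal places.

0.183

Under bounded:
  A1 & A3 = max(0, a+b−1) on (0.77, 0.64) = 0.41
  A3 | (A1 & A3) = min(1, a+b) on (0.64, 0.41) = 1.00
  ~(A3 | (A1 & A3)) = 1 − 1.00 = 0.00
  → value = 0.0000
Under algebraic product:
  A1 & A3 = a·b on (0.7700, 0.6400) = 0.4928
  A3 | (A1 & A3) = a + b − a·b on (0.6400, 0.4928) = 0.8174
  ~(A3 | (A1 & A3)) = 1 − 0.8174 = 0.1826
  → value = 0.1826
|0.0000 − 0.1826| = 0.183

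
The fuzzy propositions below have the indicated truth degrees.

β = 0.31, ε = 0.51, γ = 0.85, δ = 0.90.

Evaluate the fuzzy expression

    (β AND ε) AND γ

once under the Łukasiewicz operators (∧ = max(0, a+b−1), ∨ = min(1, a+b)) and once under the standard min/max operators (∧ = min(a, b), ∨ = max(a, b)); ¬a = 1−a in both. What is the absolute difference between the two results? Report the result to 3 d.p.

Under Łukasiewicz:
  β AND ε = max(0, a+b−1) on (0.31, 0.51) = 0.00
  (β AND ε) AND γ = max(0, a+b−1) on (0.00, 0.85) = 0.00
  → value = 0.0000
Under standard min/max:
  β AND ε = min(a, b) on (0.31, 0.51) = 0.31
  (β AND ε) AND γ = min(a, b) on (0.31, 0.85) = 0.31
  → value = 0.3100
|0.0000 − 0.3100| = 0.310

0.310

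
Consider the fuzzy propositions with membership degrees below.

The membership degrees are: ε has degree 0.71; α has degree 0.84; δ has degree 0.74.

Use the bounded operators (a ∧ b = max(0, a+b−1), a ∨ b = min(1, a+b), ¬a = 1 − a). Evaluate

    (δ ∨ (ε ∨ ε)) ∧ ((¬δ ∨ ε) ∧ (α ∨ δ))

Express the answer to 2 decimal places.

0.97

ε ∨ ε = min(1, a+b) on (0.71, 0.71) = 1.00
δ ∨ (ε ∨ ε) = min(1, a+b) on (0.74, 1.00) = 1.00
¬δ = 1 − 0.74 = 0.26
¬δ ∨ ε = min(1, a+b) on (0.26, 0.71) = 0.97
α ∨ δ = min(1, a+b) on (0.84, 0.74) = 1.00
(¬δ ∨ ε) ∧ (α ∨ δ) = max(0, a+b−1) on (0.97, 1.00) = 0.97
(δ ∨ (ε ∨ ε)) ∧ ((¬δ ∨ ε) ∧ (α ∨ δ)) = max(0, a+b−1) on (1.00, 0.97) = 0.97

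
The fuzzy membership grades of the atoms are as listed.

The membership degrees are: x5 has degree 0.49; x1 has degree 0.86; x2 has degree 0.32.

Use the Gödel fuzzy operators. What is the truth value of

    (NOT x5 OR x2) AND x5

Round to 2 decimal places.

NOT x5 = 1 − 0.49 = 0.51
NOT x5 OR x2 = max(a, b) on (0.51, 0.32) = 0.51
(NOT x5 OR x2) AND x5 = min(a, b) on (0.51, 0.49) = 0.49

0.49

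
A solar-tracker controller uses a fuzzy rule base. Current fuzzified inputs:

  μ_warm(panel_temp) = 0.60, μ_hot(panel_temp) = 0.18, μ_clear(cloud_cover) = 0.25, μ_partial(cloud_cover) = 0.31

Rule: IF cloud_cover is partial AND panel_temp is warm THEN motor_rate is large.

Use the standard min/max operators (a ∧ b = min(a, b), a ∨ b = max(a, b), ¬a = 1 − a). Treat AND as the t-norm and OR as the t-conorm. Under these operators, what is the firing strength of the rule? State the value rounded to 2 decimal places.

0.31

firing strength: partial=0.31, warm=0.60; AND[min(a, b)] → w = 0.31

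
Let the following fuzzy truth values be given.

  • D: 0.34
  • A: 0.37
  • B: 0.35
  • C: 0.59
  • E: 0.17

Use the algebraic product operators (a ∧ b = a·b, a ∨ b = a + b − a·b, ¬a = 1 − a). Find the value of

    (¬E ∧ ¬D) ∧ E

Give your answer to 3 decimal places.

¬E = 1 − 0.1700 = 0.8300
¬D = 1 − 0.3400 = 0.6600
¬E ∧ ¬D = a·b on (0.8300, 0.6600) = 0.5478
(¬E ∧ ¬D) ∧ E = a·b on (0.5478, 0.1700) = 0.0931

0.093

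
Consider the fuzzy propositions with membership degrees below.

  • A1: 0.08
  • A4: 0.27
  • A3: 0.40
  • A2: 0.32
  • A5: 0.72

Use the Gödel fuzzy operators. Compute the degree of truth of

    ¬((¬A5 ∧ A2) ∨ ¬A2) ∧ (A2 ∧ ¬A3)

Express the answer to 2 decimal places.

¬A5 = 1 − 0.72 = 0.28
¬A5 ∧ A2 = min(a, b) on (0.28, 0.32) = 0.28
¬A2 = 1 − 0.32 = 0.68
(¬A5 ∧ A2) ∨ ¬A2 = max(a, b) on (0.28, 0.68) = 0.68
¬((¬A5 ∧ A2) ∨ ¬A2) = 1 − 0.68 = 0.32
¬A3 = 1 − 0.40 = 0.60
A2 ∧ ¬A3 = min(a, b) on (0.32, 0.60) = 0.32
¬((¬A5 ∧ A2) ∨ ¬A2) ∧ (A2 ∧ ¬A3) = min(a, b) on (0.32, 0.32) = 0.32

0.32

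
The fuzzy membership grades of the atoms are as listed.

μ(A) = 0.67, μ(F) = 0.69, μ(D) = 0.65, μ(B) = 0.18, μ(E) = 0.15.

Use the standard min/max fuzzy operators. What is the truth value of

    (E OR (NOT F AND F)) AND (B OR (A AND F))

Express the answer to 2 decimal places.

NOT F = 1 − 0.69 = 0.31
NOT F AND F = min(a, b) on (0.31, 0.69) = 0.31
E OR (NOT F AND F) = max(a, b) on (0.15, 0.31) = 0.31
A AND F = min(a, b) on (0.67, 0.69) = 0.67
B OR (A AND F) = max(a, b) on (0.18, 0.67) = 0.67
(E OR (NOT F AND F)) AND (B OR (A AND F)) = min(a, b) on (0.31, 0.67) = 0.31

0.31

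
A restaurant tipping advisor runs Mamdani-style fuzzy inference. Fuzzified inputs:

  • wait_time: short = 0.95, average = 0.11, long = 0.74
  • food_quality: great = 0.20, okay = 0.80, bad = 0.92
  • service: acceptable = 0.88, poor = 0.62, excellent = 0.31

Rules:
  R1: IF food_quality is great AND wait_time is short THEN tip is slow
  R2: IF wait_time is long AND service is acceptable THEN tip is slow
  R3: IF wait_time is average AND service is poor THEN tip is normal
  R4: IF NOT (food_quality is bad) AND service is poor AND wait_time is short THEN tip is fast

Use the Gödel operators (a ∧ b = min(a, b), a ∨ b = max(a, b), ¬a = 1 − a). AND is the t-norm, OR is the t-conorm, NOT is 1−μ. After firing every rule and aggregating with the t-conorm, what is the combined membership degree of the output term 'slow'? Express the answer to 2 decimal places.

R1: great=0.20, short=0.95; AND[min(a, b)] → w = 0.20
R2: long=0.74, acceptable=0.88; AND[min(a, b)] → w = 0.74
R3: average=0.11, poor=0.62; AND[min(a, b)] → w = 0.11
R4: ¬bad=1−0.92=0.08, poor=0.62, short=0.95; AND[min(a, b)] → w = 0.08
Rules with consequent 'slow': {R1, R2} → strengths 0.20, 0.74
Aggregate via t-conorm [max(a, b)]: 0.74

0.74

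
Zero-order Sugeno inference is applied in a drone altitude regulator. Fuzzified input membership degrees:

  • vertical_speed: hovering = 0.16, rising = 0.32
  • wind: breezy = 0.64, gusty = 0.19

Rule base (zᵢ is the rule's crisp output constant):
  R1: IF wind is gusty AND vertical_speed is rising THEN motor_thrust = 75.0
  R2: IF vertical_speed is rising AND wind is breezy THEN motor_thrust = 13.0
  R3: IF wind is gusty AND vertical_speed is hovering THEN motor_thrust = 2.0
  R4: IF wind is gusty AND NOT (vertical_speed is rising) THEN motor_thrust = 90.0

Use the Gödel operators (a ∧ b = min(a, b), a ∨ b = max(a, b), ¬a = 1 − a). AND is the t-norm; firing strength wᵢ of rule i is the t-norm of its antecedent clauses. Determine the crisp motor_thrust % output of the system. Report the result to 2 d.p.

41.66

R1 (z=75.0): gusty=0.19, rising=0.32; AND[min(a, b)] → w = 0.19
R2 (z=13.0): rising=0.32, breezy=0.64; AND[min(a, b)] → w = 0.32
R3 (z=2.0): gusty=0.19, hovering=0.16; AND[min(a, b)] → w = 0.16
R4 (z=90.0): gusty=0.19, ¬rising=1−0.32=0.68; AND[min(a, b)] → w = 0.19
Weighted average = (0.19·75.0 + 0.32·13.0 + 0.16·2.0 + 0.19·90.0) / (0.19 + 0.32 + 0.16 + 0.19)
  = 35.8300 / 0.8600 = 41.66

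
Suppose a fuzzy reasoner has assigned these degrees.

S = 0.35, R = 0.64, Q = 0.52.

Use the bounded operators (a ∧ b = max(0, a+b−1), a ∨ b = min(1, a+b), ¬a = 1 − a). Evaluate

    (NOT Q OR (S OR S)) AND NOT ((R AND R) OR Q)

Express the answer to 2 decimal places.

NOT Q = 1 − 0.52 = 0.48
S OR S = min(1, a+b) on (0.35, 0.35) = 0.70
NOT Q OR (S OR S) = min(1, a+b) on (0.48, 0.70) = 1.00
R AND R = max(0, a+b−1) on (0.64, 0.64) = 0.28
(R AND R) OR Q = min(1, a+b) on (0.28, 0.52) = 0.80
NOT ((R AND R) OR Q) = 1 − 0.80 = 0.20
(NOT Q OR (S OR S)) AND NOT ((R AND R) OR Q) = max(0, a+b−1) on (1.00, 0.20) = 0.20

0.20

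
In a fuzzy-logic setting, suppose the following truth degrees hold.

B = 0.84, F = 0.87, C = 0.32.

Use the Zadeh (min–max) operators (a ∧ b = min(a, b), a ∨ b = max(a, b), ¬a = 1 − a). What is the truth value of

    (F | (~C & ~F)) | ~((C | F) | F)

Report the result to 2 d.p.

0.87

~C = 1 − 0.32 = 0.68
~F = 1 − 0.87 = 0.13
~C & ~F = min(a, b) on (0.68, 0.13) = 0.13
F | (~C & ~F) = max(a, b) on (0.87, 0.13) = 0.87
C | F = max(a, b) on (0.32, 0.87) = 0.87
(C | F) | F = max(a, b) on (0.87, 0.87) = 0.87
~((C | F) | F) = 1 − 0.87 = 0.13
(F | (~C & ~F)) | ~((C | F) | F) = max(a, b) on (0.87, 0.13) = 0.87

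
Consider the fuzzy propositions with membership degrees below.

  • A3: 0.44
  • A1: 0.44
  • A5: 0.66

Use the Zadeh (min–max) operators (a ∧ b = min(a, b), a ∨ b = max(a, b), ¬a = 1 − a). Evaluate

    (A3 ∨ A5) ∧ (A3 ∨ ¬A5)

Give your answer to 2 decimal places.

0.44

A3 ∨ A5 = max(a, b) on (0.44, 0.66) = 0.66
¬A5 = 1 − 0.66 = 0.34
A3 ∨ ¬A5 = max(a, b) on (0.44, 0.34) = 0.44
(A3 ∨ A5) ∧ (A3 ∨ ¬A5) = min(a, b) on (0.66, 0.44) = 0.44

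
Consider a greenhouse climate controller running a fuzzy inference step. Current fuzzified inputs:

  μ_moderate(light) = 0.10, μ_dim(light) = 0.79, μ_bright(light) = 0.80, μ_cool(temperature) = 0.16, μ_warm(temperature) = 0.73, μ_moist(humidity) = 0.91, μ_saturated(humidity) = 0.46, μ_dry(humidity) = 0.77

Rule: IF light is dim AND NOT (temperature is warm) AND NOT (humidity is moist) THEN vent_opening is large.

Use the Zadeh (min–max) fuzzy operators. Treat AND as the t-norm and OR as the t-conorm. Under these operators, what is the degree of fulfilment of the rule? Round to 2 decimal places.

0.09

firing strength: dim=0.79, ¬warm=1−0.73=0.27, ¬moist=1−0.91=0.09; AND[min(a, b)] → w = 0.09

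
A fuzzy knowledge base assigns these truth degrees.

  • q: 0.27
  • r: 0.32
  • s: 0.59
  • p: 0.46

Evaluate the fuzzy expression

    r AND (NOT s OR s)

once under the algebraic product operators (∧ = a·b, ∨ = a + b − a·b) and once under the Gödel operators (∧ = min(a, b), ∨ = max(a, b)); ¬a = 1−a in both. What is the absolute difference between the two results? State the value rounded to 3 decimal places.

0.077

Under algebraic product:
  NOT s = 1 − 0.5900 = 0.4100
  NOT s OR s = a + b − a·b on (0.4100, 0.5900) = 0.7581
  r AND (NOT s OR s) = a·b on (0.3200, 0.7581) = 0.2426
  → value = 0.2426
Under Gödel:
  NOT s = 1 − 0.59 = 0.41
  NOT s OR s = max(a, b) on (0.41, 0.59) = 0.59
  r AND (NOT s OR s) = min(a, b) on (0.32, 0.59) = 0.32
  → value = 0.3200
|0.2426 − 0.3200| = 0.077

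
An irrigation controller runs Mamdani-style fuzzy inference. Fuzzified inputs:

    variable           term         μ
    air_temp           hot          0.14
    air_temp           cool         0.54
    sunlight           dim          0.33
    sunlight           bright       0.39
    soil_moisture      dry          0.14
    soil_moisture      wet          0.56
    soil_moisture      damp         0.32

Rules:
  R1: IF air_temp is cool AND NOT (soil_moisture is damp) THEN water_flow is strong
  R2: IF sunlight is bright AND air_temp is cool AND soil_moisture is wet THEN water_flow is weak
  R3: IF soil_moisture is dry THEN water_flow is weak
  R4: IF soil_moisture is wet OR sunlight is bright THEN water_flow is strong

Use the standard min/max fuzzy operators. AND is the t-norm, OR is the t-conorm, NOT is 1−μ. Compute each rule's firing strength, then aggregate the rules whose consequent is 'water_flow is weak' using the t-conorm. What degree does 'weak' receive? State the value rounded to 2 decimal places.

R1: cool=0.54, ¬damp=1−0.32=0.68; AND[min(a, b)] → w = 0.54
R2: bright=0.39, cool=0.54, wet=0.56; AND[min(a, b)] → w = 0.39
R3: dry=0.14 → w = 0.14
R4: wet=0.56, bright=0.39; OR[max(a, b)] → w = 0.56
Rules with consequent 'weak': {R2, R3} → strengths 0.39, 0.14
Aggregate via t-conorm [max(a, b)]: 0.39

0.39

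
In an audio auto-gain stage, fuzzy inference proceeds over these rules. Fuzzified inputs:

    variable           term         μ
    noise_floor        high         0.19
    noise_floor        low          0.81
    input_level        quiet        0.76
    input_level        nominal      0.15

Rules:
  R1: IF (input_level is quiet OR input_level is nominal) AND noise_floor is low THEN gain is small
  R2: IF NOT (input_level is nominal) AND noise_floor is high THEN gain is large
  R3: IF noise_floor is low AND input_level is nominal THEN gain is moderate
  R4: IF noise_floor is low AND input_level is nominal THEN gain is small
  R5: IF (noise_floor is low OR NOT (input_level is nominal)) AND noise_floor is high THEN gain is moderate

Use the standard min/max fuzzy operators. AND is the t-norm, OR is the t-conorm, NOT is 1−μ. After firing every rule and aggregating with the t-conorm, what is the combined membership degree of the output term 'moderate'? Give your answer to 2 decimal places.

0.19

R1: (quiet=0.76 OR nominal=0.15) = 0.76; AND[min(a, b)] with low=0.81 → w = 0.76
R2: ¬nominal=1−0.15=0.85, high=0.19; AND[min(a, b)] → w = 0.19
R3: low=0.81, nominal=0.15; AND[min(a, b)] → w = 0.15
R4: low=0.81, nominal=0.15; AND[min(a, b)] → w = 0.15
R5: (low=0.81 OR ¬nominal=1−0.15=0.85) = 0.85; AND[min(a, b)] with high=0.19 → w = 0.19
Rules with consequent 'moderate': {R3, R5} → strengths 0.15, 0.19
Aggregate via t-conorm [max(a, b)]: 0.19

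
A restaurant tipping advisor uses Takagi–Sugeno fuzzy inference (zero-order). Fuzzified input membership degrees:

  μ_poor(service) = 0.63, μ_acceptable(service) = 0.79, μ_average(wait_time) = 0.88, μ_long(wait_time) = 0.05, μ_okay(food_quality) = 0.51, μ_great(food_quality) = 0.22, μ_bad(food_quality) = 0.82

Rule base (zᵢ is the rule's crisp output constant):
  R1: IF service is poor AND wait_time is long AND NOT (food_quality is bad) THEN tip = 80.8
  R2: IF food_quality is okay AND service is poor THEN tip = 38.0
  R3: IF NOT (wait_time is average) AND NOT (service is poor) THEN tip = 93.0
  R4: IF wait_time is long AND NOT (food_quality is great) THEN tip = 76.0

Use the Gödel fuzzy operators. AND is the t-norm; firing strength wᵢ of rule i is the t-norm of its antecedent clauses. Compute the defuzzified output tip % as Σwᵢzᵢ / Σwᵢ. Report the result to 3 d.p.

R1 (z=80.8): poor=0.63, long=0.05, ¬bad=1−0.82=0.18; AND[min(a, b)] → w = 0.05
R2 (z=38.0): okay=0.51, poor=0.63; AND[min(a, b)] → w = 0.51
R3 (z=93.0): ¬average=1−0.88=0.12, ¬poor=1−0.63=0.37; AND[min(a, b)] → w = 0.12
R4 (z=76.0): long=0.05, ¬great=1−0.22=0.78; AND[min(a, b)] → w = 0.05
Weighted average = (0.05·80.8 + 0.51·38.0 + 0.12·93.0 + 0.05·76.0) / (0.05 + 0.51 + 0.12 + 0.05)
  = 38.3800 / 0.7300 = 52.575

52.575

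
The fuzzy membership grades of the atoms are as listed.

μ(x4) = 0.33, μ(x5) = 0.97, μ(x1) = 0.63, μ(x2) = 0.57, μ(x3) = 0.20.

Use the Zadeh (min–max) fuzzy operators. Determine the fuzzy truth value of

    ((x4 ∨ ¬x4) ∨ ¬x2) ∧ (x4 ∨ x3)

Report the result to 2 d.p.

¬x4 = 1 − 0.33 = 0.67
x4 ∨ ¬x4 = max(a, b) on (0.33, 0.67) = 0.67
¬x2 = 1 − 0.57 = 0.43
(x4 ∨ ¬x4) ∨ ¬x2 = max(a, b) on (0.67, 0.43) = 0.67
x4 ∨ x3 = max(a, b) on (0.33, 0.20) = 0.33
((x4 ∨ ¬x4) ∨ ¬x2) ∧ (x4 ∨ x3) = min(a, b) on (0.67, 0.33) = 0.33

0.33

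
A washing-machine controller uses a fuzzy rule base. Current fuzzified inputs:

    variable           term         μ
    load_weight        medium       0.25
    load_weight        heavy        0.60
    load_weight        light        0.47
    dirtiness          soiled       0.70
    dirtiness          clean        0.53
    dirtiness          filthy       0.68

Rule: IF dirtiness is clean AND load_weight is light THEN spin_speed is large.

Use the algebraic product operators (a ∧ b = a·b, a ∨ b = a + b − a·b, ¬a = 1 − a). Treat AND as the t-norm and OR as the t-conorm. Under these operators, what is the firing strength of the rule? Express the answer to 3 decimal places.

0.249

firing strength: clean=0.53, light=0.47; AND[a·b] → w = 0.2491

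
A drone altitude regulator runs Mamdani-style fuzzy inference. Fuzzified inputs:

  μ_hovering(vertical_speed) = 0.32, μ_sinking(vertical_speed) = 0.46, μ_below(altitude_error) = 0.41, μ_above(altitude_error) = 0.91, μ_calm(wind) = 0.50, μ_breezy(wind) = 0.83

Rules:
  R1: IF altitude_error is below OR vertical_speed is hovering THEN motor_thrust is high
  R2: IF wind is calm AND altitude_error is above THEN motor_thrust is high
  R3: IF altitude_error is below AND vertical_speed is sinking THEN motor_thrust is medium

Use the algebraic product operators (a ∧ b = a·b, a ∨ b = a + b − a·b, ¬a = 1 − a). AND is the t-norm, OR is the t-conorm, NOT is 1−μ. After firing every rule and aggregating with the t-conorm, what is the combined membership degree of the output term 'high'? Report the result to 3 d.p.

0.781

R1: below=0.41, hovering=0.32; OR[a + b − a·b] → w = 0.5988
R2: calm=0.50, above=0.91; AND[a·b] → w = 0.4550
R3: below=0.41, sinking=0.46; AND[a·b] → w = 0.1886
Rules with consequent 'high': {R1, R2} → strengths 0.5988, 0.4550
Aggregate via t-conorm [a + b − a·b]: 0.7813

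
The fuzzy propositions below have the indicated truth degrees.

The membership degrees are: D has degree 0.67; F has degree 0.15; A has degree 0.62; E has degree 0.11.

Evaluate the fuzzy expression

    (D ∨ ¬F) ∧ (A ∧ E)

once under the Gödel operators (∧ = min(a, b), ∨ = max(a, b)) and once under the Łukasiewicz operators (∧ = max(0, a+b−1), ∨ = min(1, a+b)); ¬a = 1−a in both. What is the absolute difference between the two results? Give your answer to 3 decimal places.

0.110

Under Gödel:
  ¬F = 1 − 0.15 = 0.85
  D ∨ ¬F = max(a, b) on (0.67, 0.85) = 0.85
  A ∧ E = min(a, b) on (0.62, 0.11) = 0.11
  (D ∨ ¬F) ∧ (A ∧ E) = min(a, b) on (0.85, 0.11) = 0.11
  → value = 0.1100
Under Łukasiewicz:
  ¬F = 1 − 0.15 = 0.85
  D ∨ ¬F = min(1, a+b) on (0.67, 0.85) = 1.00
  A ∧ E = max(0, a+b−1) on (0.62, 0.11) = 0.00
  (D ∨ ¬F) ∧ (A ∧ E) = max(0, a+b−1) on (1.00, 0.00) = 0.00
  → value = 0.0000
|0.1100 − 0.0000| = 0.110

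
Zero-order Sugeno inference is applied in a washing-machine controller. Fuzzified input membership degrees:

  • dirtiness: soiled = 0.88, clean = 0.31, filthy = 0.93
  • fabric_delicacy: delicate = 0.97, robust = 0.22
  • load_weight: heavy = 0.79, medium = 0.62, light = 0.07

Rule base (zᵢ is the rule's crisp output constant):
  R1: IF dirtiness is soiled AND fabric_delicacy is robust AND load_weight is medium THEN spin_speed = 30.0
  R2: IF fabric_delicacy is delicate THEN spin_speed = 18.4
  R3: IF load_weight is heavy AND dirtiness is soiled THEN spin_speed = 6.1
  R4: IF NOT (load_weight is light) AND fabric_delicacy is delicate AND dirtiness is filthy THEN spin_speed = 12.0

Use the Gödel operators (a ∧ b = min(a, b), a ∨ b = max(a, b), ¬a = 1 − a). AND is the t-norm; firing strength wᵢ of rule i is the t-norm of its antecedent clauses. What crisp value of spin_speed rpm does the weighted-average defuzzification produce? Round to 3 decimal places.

13.892

R1 (z=30.0): soiled=0.88, robust=0.22, medium=0.62; AND[min(a, b)] → w = 0.22
R2 (z=18.4): delicate=0.97 → w = 0.97
R3 (z=6.1): heavy=0.79, soiled=0.88; AND[min(a, b)] → w = 0.79
R4 (z=12.0): ¬light=1−0.07=0.93, delicate=0.97, filthy=0.93; AND[min(a, b)] → w = 0.93
Weighted average = (0.22·30.0 + 0.97·18.4 + 0.79·6.1 + 0.93·12.0) / (0.22 + 0.97 + 0.79 + 0.93)
  = 40.4270 / 2.9100 = 13.892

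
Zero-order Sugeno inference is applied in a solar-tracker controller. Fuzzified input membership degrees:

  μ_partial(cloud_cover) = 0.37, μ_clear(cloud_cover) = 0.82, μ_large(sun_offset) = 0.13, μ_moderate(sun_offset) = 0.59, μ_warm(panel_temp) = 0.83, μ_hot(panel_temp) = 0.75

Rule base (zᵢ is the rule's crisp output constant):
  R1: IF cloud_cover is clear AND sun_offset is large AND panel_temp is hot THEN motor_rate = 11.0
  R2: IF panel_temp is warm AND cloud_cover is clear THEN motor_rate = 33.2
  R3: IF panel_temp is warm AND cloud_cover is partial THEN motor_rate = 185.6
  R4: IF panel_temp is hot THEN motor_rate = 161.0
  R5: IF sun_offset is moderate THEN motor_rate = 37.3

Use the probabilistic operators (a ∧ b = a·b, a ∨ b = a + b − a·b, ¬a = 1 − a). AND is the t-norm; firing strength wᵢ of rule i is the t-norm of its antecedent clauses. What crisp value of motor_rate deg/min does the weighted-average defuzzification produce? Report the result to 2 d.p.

R1 (z=11.0): clear=0.82, large=0.13, hot=0.75; AND[a·b] → w = 0.0799
R2 (z=33.2): warm=0.83, clear=0.82; AND[a·b] → w = 0.6806
R3 (z=185.6): warm=0.83, partial=0.37; AND[a·b] → w = 0.3071
R4 (z=161.0): hot=0.75 → w = 0.7500
R5 (z=37.3): moderate=0.59 → w = 0.5900
Weighted average = (0.0799·11.0 + 0.6806·33.2 + 0.3071·185.6 + 0.7500·161.0 + 0.5900·37.3) / (0.0799 + 0.6806 + 0.3071 + 0.7500 + 0.5900)
  = 223.2301 / 2.4076 = 92.72

92.72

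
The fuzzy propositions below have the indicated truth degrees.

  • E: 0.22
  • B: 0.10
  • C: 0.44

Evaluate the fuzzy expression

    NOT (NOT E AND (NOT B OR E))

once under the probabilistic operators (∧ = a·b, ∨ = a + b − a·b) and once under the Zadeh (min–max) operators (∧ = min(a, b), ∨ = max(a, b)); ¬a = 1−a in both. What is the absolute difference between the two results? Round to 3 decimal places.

Under probabilistic:
  NOT E = 1 − 0.2200 = 0.7800
  NOT B = 1 − 0.1000 = 0.9000
  NOT B OR E = a + b − a·b on (0.9000, 0.2200) = 0.9220
  NOT E AND (NOT B OR E) = a·b on (0.7800, 0.9220) = 0.7192
  NOT (NOT E AND (NOT B OR E)) = 1 − 0.7192 = 0.2808
  → value = 0.2808
Under Zadeh (min–max):
  NOT E = 1 − 0.22 = 0.78
  NOT B = 1 − 0.10 = 0.90
  NOT B OR E = max(a, b) on (0.90, 0.22) = 0.90
  NOT E AND (NOT B OR E) = min(a, b) on (0.78, 0.90) = 0.78
  NOT (NOT E AND (NOT B OR E)) = 1 − 0.78 = 0.22
  → value = 0.2200
|0.2808 − 0.2200| = 0.061

0.061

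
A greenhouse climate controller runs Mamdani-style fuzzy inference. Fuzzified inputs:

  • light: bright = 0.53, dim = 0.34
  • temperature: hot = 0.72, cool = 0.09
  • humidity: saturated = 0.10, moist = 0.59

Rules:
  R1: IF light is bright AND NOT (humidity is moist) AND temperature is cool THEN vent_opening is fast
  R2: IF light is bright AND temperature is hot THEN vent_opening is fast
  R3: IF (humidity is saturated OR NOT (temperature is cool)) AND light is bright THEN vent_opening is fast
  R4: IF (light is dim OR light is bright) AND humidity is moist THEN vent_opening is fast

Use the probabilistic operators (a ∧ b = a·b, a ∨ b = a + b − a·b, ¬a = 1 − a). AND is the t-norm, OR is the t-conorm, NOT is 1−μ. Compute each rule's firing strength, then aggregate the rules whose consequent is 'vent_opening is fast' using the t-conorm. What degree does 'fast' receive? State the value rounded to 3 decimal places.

0.816

R1: bright=0.53, ¬moist=1−0.59=0.41, cool=0.09; AND[a·b] → w = 0.0196
R2: bright=0.53, hot=0.72; AND[a·b] → w = 0.3816
R3: (saturated=0.10 OR ¬cool=1−0.09=0.91) = 0.9190; AND[a·b] with bright=0.53 → w = 0.4871
R4: (dim=0.34 OR bright=0.53) = 0.6898; AND[a·b] with moist=0.59 → w = 0.4070
Rules with consequent 'fast': {R1, R2, R3, R4} → strengths 0.0196, 0.3816, 0.4871, 0.4070
Aggregate via t-conorm [a + b − a·b]: 0.8156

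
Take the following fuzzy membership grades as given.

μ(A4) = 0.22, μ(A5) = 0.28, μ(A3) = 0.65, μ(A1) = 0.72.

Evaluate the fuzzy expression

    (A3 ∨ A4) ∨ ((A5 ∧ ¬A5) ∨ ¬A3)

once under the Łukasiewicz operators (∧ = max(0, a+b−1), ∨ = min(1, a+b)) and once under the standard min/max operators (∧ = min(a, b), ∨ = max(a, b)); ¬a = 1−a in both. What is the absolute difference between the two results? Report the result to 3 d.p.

Under Łukasiewicz:
  A3 ∨ A4 = min(1, a+b) on (0.65, 0.22) = 0.87
  ¬A5 = 1 − 0.28 = 0.72
  A5 ∧ ¬A5 = max(0, a+b−1) on (0.28, 0.72) = 0.00
  ¬A3 = 1 − 0.65 = 0.35
  (A5 ∧ ¬A5) ∨ ¬A3 = min(1, a+b) on (0.00, 0.35) = 0.35
  (A3 ∨ A4) ∨ ((A5 ∧ ¬A5) ∨ ¬A3) = min(1, a+b) on (0.87, 0.35) = 1.00
  → value = 1.0000
Under standard min/max:
  A3 ∨ A4 = max(a, b) on (0.65, 0.22) = 0.65
  ¬A5 = 1 − 0.28 = 0.72
  A5 ∧ ¬A5 = min(a, b) on (0.28, 0.72) = 0.28
  ¬A3 = 1 − 0.65 = 0.35
  (A5 ∧ ¬A5) ∨ ¬A3 = max(a, b) on (0.28, 0.35) = 0.35
  (A3 ∨ A4) ∨ ((A5 ∧ ¬A5) ∨ ¬A3) = max(a, b) on (0.65, 0.35) = 0.65
  → value = 0.6500
|1.0000 − 0.6500| = 0.350

0.350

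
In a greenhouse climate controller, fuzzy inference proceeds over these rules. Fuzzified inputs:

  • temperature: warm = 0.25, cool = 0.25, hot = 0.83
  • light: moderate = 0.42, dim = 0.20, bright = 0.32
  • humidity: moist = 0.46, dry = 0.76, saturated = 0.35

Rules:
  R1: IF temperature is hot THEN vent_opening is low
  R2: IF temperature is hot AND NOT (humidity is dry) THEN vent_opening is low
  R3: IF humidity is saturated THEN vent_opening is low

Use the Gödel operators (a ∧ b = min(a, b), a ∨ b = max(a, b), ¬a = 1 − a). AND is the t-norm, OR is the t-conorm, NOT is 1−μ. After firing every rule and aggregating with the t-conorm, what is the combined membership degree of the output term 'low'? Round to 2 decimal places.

0.83

R1: hot=0.83 → w = 0.83
R2: hot=0.83, ¬dry=1−0.76=0.24; AND[min(a, b)] → w = 0.24
R3: saturated=0.35 → w = 0.35
Rules with consequent 'low': {R1, R2, R3} → strengths 0.83, 0.24, 0.35
Aggregate via t-conorm [max(a, b)]: 0.83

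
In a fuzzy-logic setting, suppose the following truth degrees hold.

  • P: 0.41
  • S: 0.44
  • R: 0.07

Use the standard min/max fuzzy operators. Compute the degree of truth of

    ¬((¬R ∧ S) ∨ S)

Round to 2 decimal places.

¬R = 1 − 0.07 = 0.93
¬R ∧ S = min(a, b) on (0.93, 0.44) = 0.44
(¬R ∧ S) ∨ S = max(a, b) on (0.44, 0.44) = 0.44
¬((¬R ∧ S) ∨ S) = 1 − 0.44 = 0.56

0.56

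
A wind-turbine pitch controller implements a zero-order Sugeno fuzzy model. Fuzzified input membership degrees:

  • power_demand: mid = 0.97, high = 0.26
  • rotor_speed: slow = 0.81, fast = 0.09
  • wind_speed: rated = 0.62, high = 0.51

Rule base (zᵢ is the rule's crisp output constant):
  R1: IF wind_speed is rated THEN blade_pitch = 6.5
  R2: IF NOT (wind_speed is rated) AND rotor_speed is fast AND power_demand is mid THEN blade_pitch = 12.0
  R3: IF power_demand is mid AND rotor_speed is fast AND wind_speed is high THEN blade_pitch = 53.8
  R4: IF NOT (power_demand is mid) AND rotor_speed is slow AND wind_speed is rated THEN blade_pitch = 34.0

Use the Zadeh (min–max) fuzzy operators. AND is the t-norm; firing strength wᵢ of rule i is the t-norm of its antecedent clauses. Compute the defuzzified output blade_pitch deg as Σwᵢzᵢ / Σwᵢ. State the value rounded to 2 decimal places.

R1 (z=6.5): rated=0.62 → w = 0.62
R2 (z=12.0): ¬rated=1−0.62=0.38, fast=0.09, mid=0.97; AND[min(a, b)] → w = 0.09
R3 (z=53.8): mid=0.97, fast=0.09, high=0.51; AND[min(a, b)] → w = 0.09
R4 (z=34.0): ¬mid=1−0.97=0.03, slow=0.81, rated=0.62; AND[min(a, b)] → w = 0.03
Weighted average = (0.62·6.5 + 0.09·12.0 + 0.09·53.8 + 0.03·34.0) / (0.62 + 0.09 + 0.09 + 0.03)
  = 10.9720 / 0.8300 = 13.22

13.22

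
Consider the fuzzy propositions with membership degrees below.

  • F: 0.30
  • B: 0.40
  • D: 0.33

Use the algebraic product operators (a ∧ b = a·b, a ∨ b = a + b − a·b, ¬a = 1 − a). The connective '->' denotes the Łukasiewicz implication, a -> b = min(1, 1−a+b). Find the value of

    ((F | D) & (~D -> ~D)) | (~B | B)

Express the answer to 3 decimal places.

0.887

F | D = a + b − a·b on (0.3000, 0.3300) = 0.5310
~D = 1 − 0.3300 = 0.6700
~D = 1 − 0.3300 = 0.6700
~D -> ~D  [Łukasiewicz: min(1, 1−a+b)] with a=0.6700, b=0.6700 → 1.0000
(F | D) & (~D -> ~D) = a·b on (0.5310, 1.0000) = 0.5310
~B = 1 − 0.4000 = 0.6000
~B | B = a + b − a·b on (0.6000, 0.4000) = 0.7600
((F | D) & (~D -> ~D)) | (~B | B) = a + b − a·b on (0.5310, 0.7600) = 0.8874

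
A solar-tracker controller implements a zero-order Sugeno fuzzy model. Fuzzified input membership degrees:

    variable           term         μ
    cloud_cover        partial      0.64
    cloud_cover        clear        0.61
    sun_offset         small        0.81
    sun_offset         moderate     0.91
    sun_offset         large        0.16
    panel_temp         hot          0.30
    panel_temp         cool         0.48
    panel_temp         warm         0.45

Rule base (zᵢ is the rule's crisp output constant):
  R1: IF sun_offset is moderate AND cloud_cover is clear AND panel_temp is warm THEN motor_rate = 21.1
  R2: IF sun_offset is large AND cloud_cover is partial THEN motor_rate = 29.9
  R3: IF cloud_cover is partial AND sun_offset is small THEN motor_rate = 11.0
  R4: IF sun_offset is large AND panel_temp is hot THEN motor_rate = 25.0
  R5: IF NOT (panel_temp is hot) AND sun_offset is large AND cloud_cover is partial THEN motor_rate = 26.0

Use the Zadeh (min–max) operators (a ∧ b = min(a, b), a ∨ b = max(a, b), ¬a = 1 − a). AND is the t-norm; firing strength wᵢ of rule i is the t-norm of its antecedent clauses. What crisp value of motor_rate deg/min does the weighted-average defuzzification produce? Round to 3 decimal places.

R1 (z=21.1): moderate=0.91, clear=0.61, warm=0.45; AND[min(a, b)] → w = 0.45
R2 (z=29.9): large=0.16, partial=0.64; AND[min(a, b)] → w = 0.16
R3 (z=11.0): partial=0.64, small=0.81; AND[min(a, b)] → w = 0.64
R4 (z=25.0): large=0.16, hot=0.30; AND[min(a, b)] → w = 0.16
R5 (z=26.0): ¬hot=1−0.30=0.70, large=0.16, partial=0.64; AND[min(a, b)] → w = 0.16
Weighted average = (0.45·21.1 + 0.16·29.9 + 0.64·11.0 + 0.16·25.0 + 0.16·26.0) / (0.45 + 0.16 + 0.64 + 0.16 + 0.16)
  = 29.4790 / 1.5700 = 18.776

18.776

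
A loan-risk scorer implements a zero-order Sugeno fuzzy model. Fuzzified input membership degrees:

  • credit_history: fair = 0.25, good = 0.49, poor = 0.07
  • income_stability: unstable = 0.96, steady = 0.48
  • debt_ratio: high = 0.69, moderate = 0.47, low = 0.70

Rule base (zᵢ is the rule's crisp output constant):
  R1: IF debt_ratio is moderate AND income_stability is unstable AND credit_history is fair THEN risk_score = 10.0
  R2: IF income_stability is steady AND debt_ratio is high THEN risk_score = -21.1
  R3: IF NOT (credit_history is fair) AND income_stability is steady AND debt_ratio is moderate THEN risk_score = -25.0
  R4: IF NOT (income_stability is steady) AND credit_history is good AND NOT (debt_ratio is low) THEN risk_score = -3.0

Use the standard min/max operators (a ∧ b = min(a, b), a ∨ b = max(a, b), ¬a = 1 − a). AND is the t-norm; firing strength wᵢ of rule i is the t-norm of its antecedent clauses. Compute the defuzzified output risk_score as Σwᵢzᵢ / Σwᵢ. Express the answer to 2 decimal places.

-13.52

R1 (z=10.0): moderate=0.47, unstable=0.96, fair=0.25; AND[min(a, b)] → w = 0.25
R2 (z=-21.1): steady=0.48, high=0.69; AND[min(a, b)] → w = 0.48
R3 (z=-25.0): ¬fair=1−0.25=0.75, steady=0.48, moderate=0.47; AND[min(a, b)] → w = 0.47
R4 (z=-3.0): ¬steady=1−0.48=0.52, good=0.49, ¬low=1−0.70=0.30; AND[min(a, b)] → w = 0.30
Weighted average = (0.25·10.0 + 0.48·-21.1 + 0.47·-25.0 + 0.30·-3.0) / (0.25 + 0.48 + 0.47 + 0.30)
  = -20.2780 / 1.5000 = -13.52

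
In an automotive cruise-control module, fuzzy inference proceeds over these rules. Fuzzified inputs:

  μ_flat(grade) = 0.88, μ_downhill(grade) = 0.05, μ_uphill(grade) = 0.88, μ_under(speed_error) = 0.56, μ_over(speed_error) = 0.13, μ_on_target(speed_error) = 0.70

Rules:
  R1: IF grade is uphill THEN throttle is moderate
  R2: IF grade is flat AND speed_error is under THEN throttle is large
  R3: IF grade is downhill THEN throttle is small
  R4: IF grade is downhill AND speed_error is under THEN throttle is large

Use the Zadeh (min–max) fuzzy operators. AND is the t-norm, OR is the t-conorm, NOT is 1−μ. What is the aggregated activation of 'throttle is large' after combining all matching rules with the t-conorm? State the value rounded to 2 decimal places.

R1: uphill=0.88 → w = 0.88
R2: flat=0.88, under=0.56; AND[min(a, b)] → w = 0.56
R3: downhill=0.05 → w = 0.05
R4: downhill=0.05, under=0.56; AND[min(a, b)] → w = 0.05
Rules with consequent 'large': {R2, R4} → strengths 0.56, 0.05
Aggregate via t-conorm [max(a, b)]: 0.56

0.56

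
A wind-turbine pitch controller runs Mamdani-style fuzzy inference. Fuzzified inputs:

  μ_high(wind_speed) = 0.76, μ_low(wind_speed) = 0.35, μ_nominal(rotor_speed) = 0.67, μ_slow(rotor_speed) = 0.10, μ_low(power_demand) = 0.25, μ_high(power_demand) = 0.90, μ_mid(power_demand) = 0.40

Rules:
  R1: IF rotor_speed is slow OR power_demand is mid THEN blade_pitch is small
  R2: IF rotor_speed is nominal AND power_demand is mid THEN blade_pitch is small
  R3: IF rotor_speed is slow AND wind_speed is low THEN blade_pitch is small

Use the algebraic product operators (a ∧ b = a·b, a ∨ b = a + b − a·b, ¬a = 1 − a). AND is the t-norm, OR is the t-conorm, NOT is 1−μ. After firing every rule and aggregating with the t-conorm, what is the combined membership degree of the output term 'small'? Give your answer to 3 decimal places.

R1: slow=0.10, mid=0.40; OR[a + b − a·b] → w = 0.4600
R2: nominal=0.67, mid=0.40; AND[a·b] → w = 0.2680
R3: slow=0.10, low=0.35; AND[a·b] → w = 0.0350
Rules with consequent 'small': {R1, R2, R3} → strengths 0.4600, 0.2680, 0.0350
Aggregate via t-conorm [a + b − a·b]: 0.6186

0.619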